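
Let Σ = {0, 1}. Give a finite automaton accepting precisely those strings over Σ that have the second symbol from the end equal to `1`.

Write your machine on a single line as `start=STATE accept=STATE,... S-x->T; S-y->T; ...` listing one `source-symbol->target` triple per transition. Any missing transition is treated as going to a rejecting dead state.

A DFA must remember the last 2 symbols (since which symbol is second-to-last isn't known until the input ends). Use one state per possible window of the last ≤2 symbols; accept from those whose window starts with `1`.
A 7-state machine:
        0   1  
>  s0   s1  s2 
   s1   s3  s4 
   s2   s5  s6 
   s3   s3  s4 
   s4   s5  s6 
 * s5   s3  s4 
 * s6   s5  s6 
(> = start, * = accepting)

start=s0; accept=s5,s6; s0-0->s1; s0-1->s2; s1-0->s3; s1-1->s4; s2-0->s5; s2-1->s6; s3-0->s3; s3-1->s4; s4-0->s5; s4-1->s6; s5-0->s3; s5-1->s4; s6-0->s5; s6-1->s6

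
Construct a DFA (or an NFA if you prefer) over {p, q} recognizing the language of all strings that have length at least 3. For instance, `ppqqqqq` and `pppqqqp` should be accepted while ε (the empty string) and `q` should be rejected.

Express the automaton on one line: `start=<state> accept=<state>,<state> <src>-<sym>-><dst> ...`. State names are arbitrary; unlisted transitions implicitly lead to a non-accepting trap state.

We only need to distinguish lengths 0, 1, …, 3, and '>3'. Chain S0 → S1 → S2 → S3 → S4 on every symbol, with S4 looping. Accepting states: {S3, S4}.
A 5-state machine:
        p   q  
>  S0   S1  S1 
   S1   S2  S2 
   S2   S3  S3 
 * S3   S4  S4 
 * S4   S4  S4 
(> = start, * = accepting)

start=S0 accept=S3,S4 S0-p->S1 S0-q->S1 S1-p->S2 S1-q->S2 S2-p->S3 S2-q->S3 S3-p->S4 S3-q->S4 S4-p->S4 S4-q->S4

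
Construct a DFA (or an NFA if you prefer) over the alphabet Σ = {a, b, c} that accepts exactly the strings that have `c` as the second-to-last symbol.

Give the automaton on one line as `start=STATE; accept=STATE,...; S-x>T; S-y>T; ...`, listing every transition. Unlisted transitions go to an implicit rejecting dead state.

Because acceptance depends on a position counted from the end, the machine has to buffer the most recent 2 symbols. Make each state the string of the last up-to-2 symbols read; on input `x` shift the window left and append `x`. Accept when the buffered window has length 2 and begins with `c`.
With 13 states:
          a    b    c  
>  s0     s1   s2   s3 
   s1     s4   s5   s6 
   s2     s7   s8   s9 
   s3    s10  s11  s12 
   s4     s4   s5   s6 
   s5     s7   s8   s9 
   s6    s10  s11  s12 
   s7     s4   s5   s6 
   s8     s7   s8   s9 
   s9    s10  s11  s12 
 * s10    s4   s5   s6 
 * s11    s7   s8   s9 
 * s12   s10  s11  s12 
(> = start, * = accepting)

start=s0; accept=s10,s11,s12; s0-a>s1; s0-b>s2; s0-c>s3; s1-a>s4; s1-b>s5; s1-c>s6; s2-a>s7; s2-b>s8; s2-c>s9; s3-a>s10; s3-b>s11; s3-c>s12; s4-a>s4; s4-b>s5; s4-c>s6; s5-a>s7; s5-b>s8; s5-c>s9; s6-a>s10; s6-b>s11; s6-c>s12; s7-a>s4; s7-b>s5; s7-c>s6; s8-a>s7; s8-b>s8; s8-c>s9; s9-a>s10; s9-b>s11; s9-c>s12; s10-a>s4; s10-b>s5; s10-c>s6; s11-a>s7; s11-b>s8; s11-c>s9; s12-a>s10; s12-b>s11; s12-c>s12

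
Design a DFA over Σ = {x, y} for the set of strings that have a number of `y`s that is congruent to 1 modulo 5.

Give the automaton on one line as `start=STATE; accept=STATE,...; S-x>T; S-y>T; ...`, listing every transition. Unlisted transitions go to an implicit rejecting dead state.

start=q0; accept=q1; q0-x>q0; q0-y>q1; q1-x>q1; q1-y>q2; q2-x>q2; q2-y>q3; q3-x>q3; q3-y>q4; q4-x>q4; q4-y>q0

The only thing that matters is how many `y`s have appeared, reduced mod 5. Use one state per residue: q0 for 0, …, q4 for 4. Reading `y` moves to the next residue; anything else stays put. q1 is accepting.
        x   y  
>  q0   q0  q1 
 * q1   q1  q2 
   q2   q2  q3 
   q3   q3  q4 
   q4   q4  q0 
(> = start, * = accepting)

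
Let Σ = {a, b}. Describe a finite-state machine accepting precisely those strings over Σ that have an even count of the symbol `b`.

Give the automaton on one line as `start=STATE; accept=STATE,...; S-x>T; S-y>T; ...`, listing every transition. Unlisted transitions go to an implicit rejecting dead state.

start=q0; accept=q0; q0-a>q0; q0-b>q1; q1-a>q1; q1-b>q0

The only thing that matters is how many `b`s have appeared, reduced mod 2. Use one state per residue: q0 for 0, …, q1 for 1. Reading `b` moves to the next residue; anything else stays put. q0 is accepting.
2 states suffice.
        a   b  
>* q0   q0  q1 
   q1   q1  q0 
(> = start, * = accepting)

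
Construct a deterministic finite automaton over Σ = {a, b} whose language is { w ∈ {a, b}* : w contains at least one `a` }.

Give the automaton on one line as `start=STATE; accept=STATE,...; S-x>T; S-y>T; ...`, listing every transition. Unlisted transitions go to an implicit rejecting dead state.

start=q0; accept=q1,q2; q0-a>q1; q0-b>q0; q1-a>q2; q1-b>q1; q2-a>q2; q2-b>q2

Only the number of `a`s matters, and only up to 2. Make a chain q0 → q1 → q2 advanced by each `a` (with q2 absorbing); every other symbol self-loops. The accepting set is {q1, q2}.
3 states suffice.
        a   b  
>  q0   q1  q0 
 * q1   q2  q1 
 * q2   q2  q2 
(> = start, * = accepting)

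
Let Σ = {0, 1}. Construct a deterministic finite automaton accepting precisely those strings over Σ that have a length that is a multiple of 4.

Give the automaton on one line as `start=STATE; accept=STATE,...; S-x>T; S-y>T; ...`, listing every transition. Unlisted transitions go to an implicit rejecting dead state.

Count input length modulo 4: every symbol advances one step around the cycle S0 → S1 → S2 → S3 → S0. Accept at S0.
A 4-state machine:
        0   1  
>* S0   S1  S1 
   S1   S2  S2 
   S2   S3  S3 
   S3   S0  S0 
(> = start, * = accepting)

start=S0; accept=S0; S0-0>S1; S0-1>S1; S1-0>S2; S1-1>S2; S2-0>S3; S2-1>S3; S3-0>S0; S3-1>S0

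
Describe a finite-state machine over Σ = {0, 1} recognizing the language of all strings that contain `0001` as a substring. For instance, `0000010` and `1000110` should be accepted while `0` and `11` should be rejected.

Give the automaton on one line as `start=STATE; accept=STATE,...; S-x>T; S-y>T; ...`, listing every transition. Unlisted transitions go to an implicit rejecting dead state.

States q0..q3 record the length of the longest prefix of `0001` that matches the current input suffix. Reaching q4 means `0001` has been seen, and we stay there forever. Accept from q4.
        0   1  
>  q0   q1  q0 
   q1   q2  q0 
   q2   q3  q0 
   q3   q3  q4 
 * q4   q4  q4 
(> = start, * = accepting)

start=q0; accept=q4; q0-0>q1; q0-1>q0; q1-0>q2; q1-1>q0; q2-0>q3; q2-1>q0; q3-0>q3; q3-1>q4; q4-0>q4; q4-1>q4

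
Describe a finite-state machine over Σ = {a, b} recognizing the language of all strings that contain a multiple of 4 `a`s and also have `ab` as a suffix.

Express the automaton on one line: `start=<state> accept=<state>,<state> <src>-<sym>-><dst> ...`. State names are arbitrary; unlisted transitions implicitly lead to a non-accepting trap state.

Run two small machines in parallel and take their product. The first has 4 states tracking the count of `a`s modulo 4; the second has 3 states tracking how much of the suffix `ab` has currently been matched. A product state is a pair (one from each), accepting exactly when both do. Minimizing collapses redundant product states.
A 6-state machine:
        a   b  
>  S0   S1  S0 
   S1   S2  S1 
   S2   S3  S2 
   S3   S4  S3 
   S4   S1  S5 
 * S5   S1  S0 
(> = start, * = accepting)

start=S0 accept=S5 S0-a->S1 S0-b->S0 S1-a->S2 S1-b->S1 S2-a->S3 S2-b->S2 S3-a->S4 S3-b->S3 S4-a->S1 S4-b->S5 S5-a->S1 S5-b->S0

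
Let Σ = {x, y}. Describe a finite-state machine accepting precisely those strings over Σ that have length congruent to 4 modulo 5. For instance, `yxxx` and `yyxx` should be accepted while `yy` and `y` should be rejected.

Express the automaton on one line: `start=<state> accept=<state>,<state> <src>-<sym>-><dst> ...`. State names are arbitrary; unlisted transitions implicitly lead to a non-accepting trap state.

start=S0 accept=S4 S0-x->S1 S0-y->S1 S1-x->S2 S1-y->S2 S2-x->S3 S2-y->S3 S3-x->S4 S3-y->S4 S4-x->S0 S4-y->S0

Count input length modulo 5: every symbol advances one step around the cycle S0 → S1 → S2 → S3 → S4 → S0. Accept at S4.
A 5-state machine:
        x   y  
>  S0   S1  S1 
   S1   S2  S2 
   S2   S3  S3 
   S3   S4  S4 
 * S4   S0  S0 
(> = start, * = accepting)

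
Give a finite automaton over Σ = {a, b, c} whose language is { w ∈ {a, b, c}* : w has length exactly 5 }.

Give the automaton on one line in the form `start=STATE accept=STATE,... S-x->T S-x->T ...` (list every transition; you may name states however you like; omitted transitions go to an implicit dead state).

We only need to distinguish lengths 0, 1, …, 5, and '>5'. Chain S0 → S1 → S2 → S3 → S4 → S5 → S6 on every symbol, with S6 looping. Accepting states: {S5}.
        a   b   c  
>  S0   S1  S1  S1 
   S1   S2  S2  S2 
   S2   S3  S3  S3 
   S3   S4  S4  S4 
   S4   S5  S5  S5 
 * S5   S6  S6  S6 
   S6   S6  S6  S6 
(> = start, * = accepting)

start=S0 accept=S5 S0-a->S1 S0-b->S1 S0-c->S1 S1-a->S2 S1-b->S2 S1-c->S2 S2-a->S3 S2-b->S3 S2-c->S3 S3-a->S4 S3-b->S4 S3-c->S4 S4-a->S5 S4-b->S5 S4-c->S5 S5-a->S6 S5-b->S6 S5-c->S6 S6-a->S6 S6-b->S6 S6-c->S6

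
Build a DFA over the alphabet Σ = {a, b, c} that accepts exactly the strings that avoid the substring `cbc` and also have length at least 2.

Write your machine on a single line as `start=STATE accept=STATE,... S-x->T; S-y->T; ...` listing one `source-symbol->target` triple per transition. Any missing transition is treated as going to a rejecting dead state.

Handle the two conditions separately and then intersect. One (4 states) tracks partial matches of the forbidden pattern `cbc`; the other (4 states) tracks the input length, saturating at 3. Each combined state is a pair, one component from each; accept when both components accept.
10 states suffice.
        a   b   c  
>  q0   q1  q1  q2 
   q1   q3  q3  q4 
   q2   q3  q5  q4 
 * q3   q6  q6  q7 
 * q4   q6  q8  q7 
 * q5   q6  q6  q9 
 * q6   q6  q6  q7 
 * q7   q6  q8  q7 
 * q8   q6  q6  q9 
   q9   q9  q9  q9 
(> = start, * = accepting)

start=q0; accept=q3,q4,q5,q6,q7,q8; q0-a->q1; q0-b->q1; q0-c->q2; q1-a->q3; q1-b->q3; q1-c->q4; q2-a->q3; q2-b->q5; q2-c->q4; q3-a->q6; q3-b->q6; q3-c->q7; q4-a->q6; q4-b->q8; q4-c->q7; q5-a->q6; q5-b->q6; q5-c->q9; q6-a->q6; q6-b->q6; q6-c->q7; q7-a->q6; q7-b->q8; q7-c->q7; q8-a->q6; q8-b->q6; q8-c->q9; q9-a->q9; q9-b->q9; q9-c->q9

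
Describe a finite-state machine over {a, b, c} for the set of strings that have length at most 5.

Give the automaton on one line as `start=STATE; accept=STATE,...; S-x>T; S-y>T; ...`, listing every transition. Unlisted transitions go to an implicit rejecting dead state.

Count input length up to 6: every symbol moves from s0 toward s6, which means 'more than 5' and absorbs. Accept from {s0, s1, s2, s3, s4, s5}.
7 states suffice.
        a   b   c  
>* s0   s1  s1  s1 
 * s1   s2  s2  s2 
 * s2   s3  s3  s3 
 * s3   s4  s4  s4 
 * s4   s5  s5  s5 
 * s5   s6  s6  s6 
   s6   s6  s6  s6 
(> = start, * = accepting)

start=s0; accept=s0,s1,s2,s3,s4,s5; s0-a>s1; s0-b>s1; s0-c>s1; s1-a>s2; s1-b>s2; s1-c>s2; s2-a>s3; s2-b>s3; s2-c>s3; s3-a>s4; s3-b>s4; s3-c>s4; s4-a>s5; s4-b>s5; s4-c>s5; s5-a>s6; s5-b>s6; s5-c>s6; s6-a>s6; s6-b>s6; s6-c>s6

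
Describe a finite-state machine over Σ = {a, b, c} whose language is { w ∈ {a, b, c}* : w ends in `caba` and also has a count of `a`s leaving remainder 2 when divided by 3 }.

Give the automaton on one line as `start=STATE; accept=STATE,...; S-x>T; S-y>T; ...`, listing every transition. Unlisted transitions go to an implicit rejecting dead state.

Run two small machines in parallel and take their product. One (5 states) tracks how much of the suffix `caba` has currently been matched; the other (3 states) tracks the count of `a`s modulo 3. Each combined state is a pair, one component from each; accept when both components accept.
15 states suffice.
          a    b    c  
>  q0     q1   q0   q2 
   q1     q3   q1   q4 
   q2     q5   q0   q2 
   q3     q0   q3   q6 
   q4     q7   q1   q4 
   q5     q3   q8   q4 
   q6     q9   q3   q6 
   q7     q0  q10   q6 
   q8    q11   q1   q4 
   q9     q1  q12   q2 
   q10   q13   q3   q6 
 * q11    q0   q3   q6 
   q12   q14   q0   q2 
   q13    q1   q0   q2 
   q14    q3   q1   q4 
(> = start, * = accepting)

start=q0; accept=q11; q0-a>q1; q0-b>q0; q0-c>q2; q1-a>q3; q1-b>q1; q1-c>q4; q2-a>q5; q2-b>q0; q2-c>q2; q3-a>q0; q3-b>q3; q3-c>q6; q4-a>q7; q4-b>q1; q4-c>q4; q5-a>q3; q5-b>q8; q5-c>q4; q6-a>q9; q6-b>q3; q6-c>q6; q7-a>q0; q7-b>q10; q7-c>q6; q8-a>q11; q8-b>q1; q8-c>q4; q9-a>q1; q9-b>q12; q9-c>q2; q10-a>q13; q10-b>q3; q10-c>q6; q11-a>q0; q11-b>q3; q11-c>q6; q12-a>q14; q12-b>q0; q12-c>q2; q13-a>q1; q13-b>q0; q13-c>q2; q14-a>q3; q14-b>q1; q14-c>q4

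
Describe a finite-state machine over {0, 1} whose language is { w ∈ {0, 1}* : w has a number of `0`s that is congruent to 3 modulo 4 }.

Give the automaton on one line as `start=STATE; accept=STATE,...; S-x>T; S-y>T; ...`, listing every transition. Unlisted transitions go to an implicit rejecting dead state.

Keep the running count of `0`s modulo 4: each `0` advances along the cycle s0 → s1 → s2 → s3 → s0 while other symbols loop. Accept at s3.
4 states suffice.
        0   1  
>  s0   s1  s0 
   s1   s2  s1 
   s2   s3  s2 
 * s3   s0  s3 
(> = start, * = accepting)

start=s0; accept=s3; s0-0>s1; s0-1>s0; s1-0>s2; s1-1>s1; s2-0>s3; s2-1>s2; s3-0>s0; s3-1>s3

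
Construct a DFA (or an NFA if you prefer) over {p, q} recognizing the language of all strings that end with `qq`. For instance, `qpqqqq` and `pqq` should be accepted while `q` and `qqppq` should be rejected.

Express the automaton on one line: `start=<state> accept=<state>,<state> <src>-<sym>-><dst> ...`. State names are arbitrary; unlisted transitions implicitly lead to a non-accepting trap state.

Remember how much of `qq` the current input suffix matches. State s0 means no match yet; s1 means the last symbol is `q`; s2 means the last 2 symbols are `qq`. Only s2 accepts. On a mismatch, fall back to the longest proper suffix that is still a prefix of `qq`.
With 3 states:
        p   q  
>  s0   s0  s1 
   s1   s0  s2 
 * s2   s0  s2 
(> = start, * = accepting)

start=s0 accept=s2 s0-p->s0 s0-q->s1 s1-p->s0 s1-q->s2 s2-p->s0 s2-q->s2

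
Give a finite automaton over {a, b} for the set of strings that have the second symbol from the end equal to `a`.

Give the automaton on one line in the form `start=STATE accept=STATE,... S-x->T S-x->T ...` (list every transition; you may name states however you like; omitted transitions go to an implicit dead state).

A DFA must remember the last 2 symbols (since which symbol is second-to-last isn't known until the input ends). Use one state per possible window of the last ≤2 symbols; accept from those whose window starts with `a`.
        a   b  
>  q0   q1  q2 
   q1   q3  q4 
   q2   q5  q6 
 * q3   q3  q4 
 * q4   q5  q6 
   q5   q3  q4 
   q6   q5  q6 
(> = start, * = accepting)

start=q0 accept=q3,q4 q0-a->q1 q0-b->q2 q1-a->q3 q1-b->q4 q2-a->q5 q2-b->q6 q3-a->q3 q3-b->q4 q4-a->q5 q4-b->q6 q5-a->q3 q5-b->q4 q6-a->q5 q6-b->q6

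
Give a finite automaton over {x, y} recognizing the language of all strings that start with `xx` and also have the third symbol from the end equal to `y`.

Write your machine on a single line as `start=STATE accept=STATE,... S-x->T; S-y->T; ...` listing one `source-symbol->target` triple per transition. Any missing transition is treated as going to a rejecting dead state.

start=A; accept=T,U,V,W; A-x->B; A-y->C; B-x->D; B-y->E; C-x->F; C-y->G; D-x->H; D-y->I; E-x->J; E-y->K; F-x->L; F-y->M; G-x->N; G-y->O; H-x->H; H-y->I; I-x->P; I-y->Q; J-x->L; J-y->M; K-x->N; K-y->O; L-x->R; L-y->S; M-x->J; M-y->K; N-x->L; N-y->M; O-x->N; O-y->O; P-x->T; P-y->U; Q-x->V; Q-y->W; R-x->R; R-y->S; S-x->J; S-y->K; T-x->H; T-y->I; U-x->P; U-y->Q; V-x->T; V-y->U; W-x->V; W-y->W

Build one automaton per condition and run them in lockstep. One (4 states) tracks whether the input so far still matches the prefix `xx`; the other (15 states) tracks the last 3 symbols read. Each combined state is a pair, one component from each; accept when both components accept.
With 23 states:
       x  y 
>  A   B  C 
   B   D  E 
   C   F  G 
   D   H  I 
   E   J  K 
   F   L  M 
   G   N  O 
   H   H  I 
   I   P  Q 
   J   L  M 
   K   N  O 
   L   R  S 
   M   J  K 
   N   L  M 
   O   N  O 
   P   T  U 
   Q   V  W 
   R   R  S 
   S   J  K 
 * T   H  I 
 * U   P  Q 
 * V   T  U 
 * W   V  W 
(> = start, * = accepting)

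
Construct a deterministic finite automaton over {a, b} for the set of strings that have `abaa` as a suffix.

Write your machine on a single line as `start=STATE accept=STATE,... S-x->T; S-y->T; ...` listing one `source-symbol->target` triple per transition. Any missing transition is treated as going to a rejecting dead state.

Remember how much of `abaa` the current input suffix matches. State S0 means no match yet; S1 means the last symbol is `a`; S2 means the last 2 symbols are `ab`; S3 means the last 3 symbols are `aba`; S4 means the last 4 symbols are `abaa`. Only S4 accepts. On a mismatch, fall back to the longest proper suffix that is still a prefix of `abaa`.
5 states suffice.
        a   b  
>  S0   S1  S0 
   S1   S1  S2 
   S2   S3  S0 
   S3   S4  S2 
 * S4   S1  S2 
(> = start, * = accepting)

start=S0; accept=S4; S0-a->S1; S0-b->S0; S1-a->S1; S1-b->S2; S2-a->S3; S2-b->S0; S3-a->S4; S3-b->S2; S4-a->S1; S4-b->S2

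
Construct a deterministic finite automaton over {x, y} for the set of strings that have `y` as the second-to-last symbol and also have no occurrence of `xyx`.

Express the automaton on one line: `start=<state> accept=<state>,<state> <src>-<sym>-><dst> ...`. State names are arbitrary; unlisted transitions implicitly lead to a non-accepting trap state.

Run two small machines in parallel and take their product. The first has 7 states tracking the last 2 symbols read; the second has 4 states tracking partial matches of the forbidden pattern `xyx`. A product state is a pair (one from each), accepting exactly when both do. Minimizing collapses redundant product states.
7 states suffice.
        x   y  
>  q0   q1  q2 
   q1   q1  q3 
   q2   q4  q5 
   q3   q6  q5 
 * q4   q1  q3 
 * q5   q4  q5 
   q6   q6  q6 
(> = start, * = accepting)

start=q0 accept=q4,q5 q0-x->q1 q0-y->q2 q1-x->q1 q1-y->q3 q2-x->q4 q2-y->q5 q3-x->q6 q3-y->q5 q4-x->q1 q4-y->q3 q5-x->q4 q5-y->q5 q6-x->q6 q6-y->q6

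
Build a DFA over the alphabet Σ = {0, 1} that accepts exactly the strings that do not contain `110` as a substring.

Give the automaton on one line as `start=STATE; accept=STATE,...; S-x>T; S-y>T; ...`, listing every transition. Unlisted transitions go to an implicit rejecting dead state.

Track partial matches of the forbidden pattern `110`. State D is a dead state reached once `110` has occurred; every other state accepts. A means no part of `110` is currently matched.
A 4-state machine:
       0  1 
>* A   A  B 
 * B   A  C 
 * C   D  C 
   D   D  D 
(> = start, * = accepting)

start=A; accept=A,B,C; A-0>A; A-1>B; B-0>A; B-1>C; C-0>D; C-1>C; D-0>D; D-1>D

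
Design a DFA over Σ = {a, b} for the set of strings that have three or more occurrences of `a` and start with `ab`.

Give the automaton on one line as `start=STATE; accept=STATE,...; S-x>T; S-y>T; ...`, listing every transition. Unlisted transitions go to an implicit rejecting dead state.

start=q0; accept=q5; q0-a>q1; q0-b>q2; q1-a>q2; q1-b>q3; q2-a>q2; q2-b>q2; q3-a>q4; q3-b>q3; q4-a>q5; q4-b>q4; q5-a>q5; q5-b>q5

Handle the two conditions separately and then intersect. One (5 states) tracks the count of `a`s, saturating at 4; the other (4 states) tracks whether the input so far still matches the prefix `ab`. Each combined state is a pair, one component from each; accept when both components accept. After merging equivalent states the machine shrinks.
6 states suffice.
        a   b  
>  q0   q1  q2 
   q1   q2  q3 
   q2   q2  q2 
   q3   q4  q3 
   q4   q5  q4 
 * q5   q5  q5 
(> = start, * = accepting)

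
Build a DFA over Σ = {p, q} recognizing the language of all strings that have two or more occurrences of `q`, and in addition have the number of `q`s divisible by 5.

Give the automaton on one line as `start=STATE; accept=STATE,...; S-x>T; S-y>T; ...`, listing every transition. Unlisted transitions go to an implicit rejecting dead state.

Run two small machines in parallel and take their product. One (4 states) tracks the count of `q`s, saturating at 3; the other (5 states) tracks the count of `q`s modulo 5. Each combined state is a pair, one component from each; accept when both components accept. After merging equivalent states the machine shrinks.
6 states suffice.
        p   q  
>  s0   s0  s1 
   s1   s1  s2 
   s2   s2  s3 
   s3   s3  s4 
   s4   s4  s5 
 * s5   s5  s1 
(> = start, * = accepting)

start=s0; accept=s5; s0-p>s0; s0-q>s1; s1-p>s1; s1-q>s2; s2-p>s2; s2-q>s3; s3-p>s3; s3-q>s4; s4-p>s4; s4-q>s5; s5-p>s5; s5-q>s1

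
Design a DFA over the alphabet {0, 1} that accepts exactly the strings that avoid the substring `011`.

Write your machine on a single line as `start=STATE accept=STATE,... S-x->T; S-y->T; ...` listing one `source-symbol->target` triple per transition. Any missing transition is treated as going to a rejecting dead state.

start=s0; accept=s0,s1,s2; s0-0->s1; s0-1->s0; s1-0->s1; s1-1->s2; s2-0->s1; s2-1->s3; s3-0->s3; s3-1->s3

This is the complement of 'contains `011`'. Use the same substring-matching states — s0 through s3 holding how much of `011` has just been matched — but flip the accepting set: everything except the trap s3 accepts.
        0   1  
>* s0   s1  s0 
 * s1   s1  s2 
 * s2   s1  s3 
   s3   s3  s3 
(> = start, * = accepting)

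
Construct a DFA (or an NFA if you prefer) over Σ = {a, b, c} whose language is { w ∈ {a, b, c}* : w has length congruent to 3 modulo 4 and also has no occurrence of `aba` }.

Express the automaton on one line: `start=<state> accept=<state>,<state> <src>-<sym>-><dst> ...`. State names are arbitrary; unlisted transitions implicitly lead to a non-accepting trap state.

Build one automaton per condition and run them in lockstep. The first has 4 states tracking the input length modulo 4; the second has 4 states tracking partial matches of the forbidden pattern `aba`. A product state is a pair (one from each), accepting exactly when both do. After merging equivalent states the machine shrinks.
          a    b    c  
>  S0     S1   S2   S2 
   S1     S3   S4   S5 
   S2     S3   S5   S5 
   S3     S6   S7   S8 
   S4     S9   S8   S8 
   S5     S6   S8   S8 
 * S6    S10  S11   S0 
 * S7     S9   S0   S0 
 * S8    S10   S0   S0 
   S9     S9   S9   S9 
   S10    S1  S12   S2 
   S11    S9   S2   S2 
   S12    S9   S5   S5 
(> = start, * = accepting)

start=S0 accept=S6,S7,S8 S0-a->S1 S0-b->S2 S0-c->S2 S1-a->S3 S1-b->S4 S1-c->S5 S2-a->S3 S2-b->S5 S2-c->S5 S3-a->S6 S3-b->S7 S3-c->S8 S4-a->S9 S4-b->S8 S4-c->S8 S5-a->S6 S5-b->S8 S5-c->S8 S6-a->S10 S6-b->S11 S6-c->S0 S7-a->S9 S7-b->S0 S7-c->S0 S8-a->S10 S8-b->S0 S8-c->S0 S9-a->S9 S9-b->S9 S9-c->S9 S10-a->S1 S10-b->S12 S10-c->S2 S11-a->S9 S11-b->S2 S11-c->S2 S12-a->S9 S12-b->S5 S12-c->S5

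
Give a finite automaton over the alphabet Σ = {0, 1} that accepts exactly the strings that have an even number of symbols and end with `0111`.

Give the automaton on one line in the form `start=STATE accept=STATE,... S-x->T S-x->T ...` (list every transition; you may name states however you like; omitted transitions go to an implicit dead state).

Run two small machines in parallel and take their product. The first has 2 states tracking the input length modulo 2; the second has 5 states tracking how much of the suffix `0111` has currently been matched. A product state is a pair (one from each), accepting exactly when both do.
A 10-state machine:
        0   1  
>  q0   q1  q2 
   q1   q3  q4 
   q2   q3  q0 
   q3   q1  q5 
   q4   q1  q6 
   q5   q3  q7 
   q6   q3  q8 
   q7   q1  q9 
 * q8   q1  q2 
   q9   q3  q0 
(> = start, * = accepting)

start=q0 accept=q8 q0-0->q1 q0-1->q2 q1-0->q3 q1-1->q4 q2-0->q3 q2-1->q0 q3-0->q1 q3-1->q5 q4-0->q1 q4-1->q6 q5-0->q3 q5-1->q7 q6-0->q3 q6-1->q8 q7-0->q1 q7-1->q9 q8-0->q1 q8-1->q2 q9-0->q3 q9-1->q0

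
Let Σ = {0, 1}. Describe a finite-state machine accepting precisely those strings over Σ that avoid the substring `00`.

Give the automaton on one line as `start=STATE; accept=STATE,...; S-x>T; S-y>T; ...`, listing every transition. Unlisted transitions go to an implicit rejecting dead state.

start=q0; accept=q0,q1; q0-0>q1; q0-1>q0; q1-0>q2; q1-1>q0; q2-0>q2; q2-1>q2

Track partial matches of the forbidden pattern `00`. State q2 is a dead state reached once `00` has occurred; every other state accepts. q0 means no part of `00` is currently matched.
3 states suffice.
        0   1  
>* q0   q1  q0 
 * q1   q2  q0 
   q2   q2  q2 
(> = start, * = accepting)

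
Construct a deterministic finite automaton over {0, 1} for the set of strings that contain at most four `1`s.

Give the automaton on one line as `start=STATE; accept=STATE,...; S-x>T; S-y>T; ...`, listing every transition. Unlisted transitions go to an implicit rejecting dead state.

start=q0; accept=q0,q1,q2,q3,q4; q0-0>q0; q0-1>q1; q1-0>q1; q1-1>q2; q2-0>q2; q2-1>q3; q3-0>q3; q3-1>q4; q4-0>q4; q4-1>q5; q5-0>q5; q5-1>q5

Only the number of `1`s matters, and only up to 5. Make a chain q0 → q1 → q2 → q3 → q4 → q5 advanced by each `1` (with q5 absorbing); every other symbol self-loops. The accepting set is {q0, q1, q2, q3, q4}.
A 6-state machine:
        0   1  
>* q0   q0  q1 
 * q1   q1  q2 
 * q2   q2  q3 
 * q3   q3  q4 
 * q4   q4  q5 
   q5   q5  q5 
(> = start, * = accepting)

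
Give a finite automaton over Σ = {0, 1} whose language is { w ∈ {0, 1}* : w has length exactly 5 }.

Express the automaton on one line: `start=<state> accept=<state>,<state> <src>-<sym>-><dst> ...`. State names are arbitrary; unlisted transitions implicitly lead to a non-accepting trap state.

We only need to distinguish lengths 0, 1, …, 5, and '>5'. Chain s0 → s1 → s2 → s3 → s4 → s5 → s6 on every symbol, with s6 looping. Accepting states: {s5}.
A 7-state machine:
        0   1  
>  s0   s1  s1 
   s1   s2  s2 
   s2   s3  s3 
   s3   s4  s4 
   s4   s5  s5 
 * s5   s6  s6 
   s6   s6  s6 
(> = start, * = accepting)

start=s0 accept=s5 s0-0->s1 s0-1->s1 s1-0->s2 s1-1->s2 s2-0->s3 s2-1->s3 s3-0->s4 s3-1->s4 s4-0->s5 s4-1->s5 s5-0->s6 s5-1->s6 s6-0->s6 s6-1->s6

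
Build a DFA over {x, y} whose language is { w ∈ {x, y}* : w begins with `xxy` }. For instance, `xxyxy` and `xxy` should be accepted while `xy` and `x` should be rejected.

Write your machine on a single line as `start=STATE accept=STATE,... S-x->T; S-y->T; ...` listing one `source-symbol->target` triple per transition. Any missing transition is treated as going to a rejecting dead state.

start=s0; accept=s3; s0-x->s1; s0-y->s4; s1-x->s2; s1-y->s4; s2-x->s4; s2-y->s3; s3-x->s3; s3-y->s3; s4-x->s4; s4-y->s4

Walk along `xxy` while the input agrees: from s0 take `x` to s1, and so on. Any deviation drops to the rejecting sink s4. Once s3 is reached the prefix is confirmed and every continuation is accepted.
        x   y  
>  s0   s1  s4 
   s1   s2  s4 
   s2   s4  s3 
 * s3   s3  s3 
   s4   s4  s4 
(> = start, * = accepting)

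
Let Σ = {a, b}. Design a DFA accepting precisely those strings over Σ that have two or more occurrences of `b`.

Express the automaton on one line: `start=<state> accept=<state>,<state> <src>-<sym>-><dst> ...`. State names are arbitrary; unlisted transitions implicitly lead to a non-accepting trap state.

Count `b`s, saturating at 3: states q0 through q2 mean 0 through 2 `b`s seen; q3 means more than 2. Each `b` increments (capped at q3); other symbols loop. Accept from {q2, q3}.
A 4-state machine:
        a   b  
>  q0   q0  q1 
   q1   q1  q2 
 * q2   q2  q3 
 * q3   q3  q3 
(> = start, * = accepting)

start=q0 accept=q2,q3 q0-a->q0 q0-b->q1 q1-a->q1 q1-b->q2 q2-a->q2 q2-b->q3 q3-a->q3 q3-b->q3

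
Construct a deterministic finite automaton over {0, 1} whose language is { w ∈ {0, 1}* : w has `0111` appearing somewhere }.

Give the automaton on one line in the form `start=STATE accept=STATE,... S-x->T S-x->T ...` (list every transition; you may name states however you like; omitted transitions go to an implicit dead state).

start=A accept=E A-0->B A-1->A B-0->B B-1->C C-0->B C-1->D D-0->B D-1->E E-0->E E-1->E

Track how much of `0111` has been matched so far: state A is no progress, E is the absorbing accept state reached once `0111` has occurred. Intermediate states record partial matches; on a mismatch, fall back to the longest reusable overlap.
A 5-state machine:
       0  1 
>  A   B  A 
   B   B  C 
   C   B  D 
   D   B  E 
 * E   E  E 
(> = start, * = accepting)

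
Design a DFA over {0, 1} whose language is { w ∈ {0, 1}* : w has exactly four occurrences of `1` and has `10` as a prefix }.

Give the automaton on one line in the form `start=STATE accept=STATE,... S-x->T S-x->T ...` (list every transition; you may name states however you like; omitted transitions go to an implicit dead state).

start=S0 accept=S10 S0-0->S1 S0-1->S2 S1-0->S1 S1-1->S3 S2-0->S4 S2-1->S5 S3-0->S3 S3-1->S5 S4-0->S4 S4-1->S6 S5-0->S5 S5-1->S7 S6-0->S6 S6-1->S8 S7-0->S7 S7-1->S9 S8-0->S8 S8-1->S10 S9-0->S9 S9-1->S11 S10-0->S10 S10-1->S12 S11-0->S11 S11-1->S11 S12-0->S12 S12-1->S12

Build one automaton per condition and run them in lockstep. The first has 6 states tracking the count of `1`s, saturating at 5; the second has 4 states tracking whether the input so far still matches the prefix `10`. A product state is a pair (one from each), accepting exactly when both do.
A 13-state machine:
          0    1  
>  S0     S1   S2 
   S1     S1   S3 
   S2     S4   S5 
   S3     S3   S5 
   S4     S4   S6 
   S5     S5   S7 
   S6     S6   S8 
   S7     S7   S9 
   S8     S8  S10 
   S9     S9  S11 
 * S10   S10  S12 
   S11   S11  S11 
   S12   S12  S12 
(> = start, * = accepting)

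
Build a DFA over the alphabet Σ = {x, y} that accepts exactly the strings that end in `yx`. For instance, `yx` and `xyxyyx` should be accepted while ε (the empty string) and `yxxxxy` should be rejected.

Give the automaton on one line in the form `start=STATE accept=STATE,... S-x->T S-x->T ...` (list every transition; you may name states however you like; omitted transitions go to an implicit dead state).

Remember how much of `yx` the current input suffix matches. State A means no match yet; B means the last symbol is `y`; C means the last 2 symbols are `yx`. Only C accepts. On a mismatch, fall back to the longest proper suffix that is still a prefix of `yx`.
       x  y 
>  A   A  B 
   B   C  B 
 * C   A  B 
(> = start, * = accepting)

start=A accept=C A-x->A A-y->B B-x->C B-y->B C-x->A C-y->B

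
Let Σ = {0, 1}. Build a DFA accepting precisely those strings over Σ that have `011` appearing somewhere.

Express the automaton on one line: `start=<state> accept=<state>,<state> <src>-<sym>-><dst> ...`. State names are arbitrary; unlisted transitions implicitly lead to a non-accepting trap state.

start=q0 accept=q3 q0-0->q1 q0-1->q0 q1-0->q1 q1-1->q2 q2-0->q1 q2-1->q3 q3-0->q3 q3-1->q3

States q0..q2 record the length of the longest prefix of `011` that matches the current input suffix. Reaching q3 means `011` has been seen, and we stay there forever. Accept from q3.
A 4-state machine:
        0   1  
>  q0   q1  q0 
   q1   q1  q2 
   q2   q1  q3 
 * q3   q3  q3 
(> = start, * = accepting)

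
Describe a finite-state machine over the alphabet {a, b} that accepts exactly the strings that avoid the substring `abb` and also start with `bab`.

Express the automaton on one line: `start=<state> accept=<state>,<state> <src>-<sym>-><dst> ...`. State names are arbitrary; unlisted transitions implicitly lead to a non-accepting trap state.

start=s0 accept=s4,s5 s0-a->s1 s0-b->s2 s1-a->s1 s1-b->s1 s2-a->s3 s2-b->s1 s3-a->s1 s3-b->s4 s4-a->s5 s4-b->s1 s5-a->s5 s5-b->s4

Build one automaton per condition and run them in lockstep. The first has 4 states tracking partial matches of the forbidden pattern `abb`; the second has 5 states tracking whether the input so far still matches the prefix `bab`. A product state is a pair (one from each), accepting exactly when both do. After merging equivalent states the machine shrinks.
6 states suffice.
        a   b  
>  s0   s1  s2 
   s1   s1  s1 
   s2   s3  s1 
   s3   s1  s4 
 * s4   s5  s1 
 * s5   s5  s4 
(> = start, * = accepting)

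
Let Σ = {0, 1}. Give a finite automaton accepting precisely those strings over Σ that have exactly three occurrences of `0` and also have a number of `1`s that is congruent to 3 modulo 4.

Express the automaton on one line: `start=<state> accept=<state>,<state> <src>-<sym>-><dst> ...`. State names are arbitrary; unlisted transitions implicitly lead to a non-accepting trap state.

Handle the two conditions separately and then intersect. The first has 5 states tracking the count of `0`s, saturating at 4; the second has 4 states tracking the count of `1`s modulo 4. A product state is a pair (one from each), accepting exactly when both do. Minimizing collapses redundant product states.
A 17-state machine:
          0    1  
>  q0     q1   q2 
   q1     q3   q4 
   q2     q4   q5 
   q3     q6   q7 
   q4     q7   q8 
   q5     q8   q9 
   q6    q10  q11 
   q7    q11  q12 
   q8    q12  q13 
   q9    q13   q0 
   q10   q10  q10 
   q11   q10  q14 
   q12   q14  q15 
   q13   q15   q1 
   q14   q10  q16 
   q15   q16   q3 
 * q16   q10   q6 
(> = start, * = accepting)

start=q0 accept=q16 q0-0->q1 q0-1->q2 q1-0->q3 q1-1->q4 q2-0->q4 q2-1->q5 q3-0->q6 q3-1->q7 q4-0->q7 q4-1->q8 q5-0->q8 q5-1->q9 q6-0->q10 q6-1->q11 q7-0->q11 q7-1->q12 q8-0->q12 q8-1->q13 q9-0->q13 q9-1->q0 q10-0->q10 q10-1->q10 q11-0->q10 q11-1->q14 q12-0->q14 q12-1->q15 q13-0->q15 q13-1->q1 q14-0->q10 q14-1->q16 q15-0->q16 q15-1->q3 q16-0->q10 q16-1->q6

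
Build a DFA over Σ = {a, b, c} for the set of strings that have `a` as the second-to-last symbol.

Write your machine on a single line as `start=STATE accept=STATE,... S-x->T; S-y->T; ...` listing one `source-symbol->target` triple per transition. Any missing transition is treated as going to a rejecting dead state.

start=S0; accept=S4,S5,S6; S0-a->S1; S0-b->S2; S0-c->S3; S1-a->S4; S1-b->S5; S1-c->S6; S2-a->S7; S2-b->S8; S2-c->S9; S3-a->S10; S3-b->S11; S3-c->S12; S4-a->S4; S4-b->S5; S4-c->S6; S5-a->S7; S5-b->S8; S5-c->S9; S6-a->S10; S6-b->S11; S6-c->S12; S7-a->S4; S7-b->S5; S7-c->S6; S8-a->S7; S8-b->S8; S8-c->S9; S9-a->S10; S9-b->S11; S9-c->S12; S10-a->S4; S10-b->S5; S10-c->S6; S11-a->S7; S11-b->S8; S11-c->S9; S12-a->S10; S12-b->S11; S12-c->S12

A DFA must remember the last 2 symbols (since which symbol is second-to-last isn't known until the input ends). Use one state per possible window of the last ≤2 symbols; accept from those whose window starts with `a`.
A 13-state machine:
          a    b    c  
>  S0     S1   S2   S3 
   S1     S4   S5   S6 
   S2     S7   S8   S9 
   S3    S10  S11  S12 
 * S4     S4   S5   S6 
 * S5     S7   S8   S9 
 * S6    S10  S11  S12 
   S7     S4   S5   S6 
   S8     S7   S8   S9 
   S9    S10  S11  S12 
   S10    S4   S5   S6 
   S11    S7   S8   S9 
   S12   S10  S11  S12 
(> = start, * = accepting)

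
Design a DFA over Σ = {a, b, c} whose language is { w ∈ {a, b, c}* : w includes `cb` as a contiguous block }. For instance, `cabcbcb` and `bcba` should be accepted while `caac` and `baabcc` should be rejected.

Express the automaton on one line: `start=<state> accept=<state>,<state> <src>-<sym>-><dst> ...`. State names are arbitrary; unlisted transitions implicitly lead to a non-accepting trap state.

States q0..q1 record the length of the longest prefix of `cb` that matches the current input suffix. Reaching q2 means `cb` has been seen, and we stay there forever. Accept from q2.
A 3-state machine:
        a   b   c  
>  q0   q0  q0  q1 
   q1   q0  q2  q1 
 * q2   q2  q2  q2 
(> = start, * = accepting)

start=q0 accept=q2 q0-a->q0 q0-b->q0 q0-c->q1 q1-a->q0 q1-b->q2 q1-c->q1 q2-a->q2 q2-b->q2 q2-c->q2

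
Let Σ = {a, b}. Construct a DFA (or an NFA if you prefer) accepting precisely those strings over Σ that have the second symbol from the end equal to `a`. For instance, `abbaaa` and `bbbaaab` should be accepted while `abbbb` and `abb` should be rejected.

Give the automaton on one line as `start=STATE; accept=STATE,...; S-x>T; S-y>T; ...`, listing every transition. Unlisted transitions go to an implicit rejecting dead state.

start=s0; accept=s3,s4; s0-a>s1; s0-b>s2; s1-a>s3; s1-b>s4; s2-a>s5; s2-b>s6; s3-a>s3; s3-b>s4; s4-a>s5; s4-b>s6; s5-a>s3; s5-b>s4; s6-a>s5; s6-b>s6

Because acceptance depends on a position counted from the end, the machine has to buffer the most recent 2 symbols. Make each state the string of the last up-to-2 symbols read; on input `x` shift the window left and append `x`. Accept when the buffered window has length 2 and begins with `a`.
With 7 states:
        a   b  
>  s0   s1  s2 
   s1   s3  s4 
   s2   s5  s6 
 * s3   s3  s4 
 * s4   s5  s6 
   s5   s3  s4 
   s6   s5  s6 
(> = start, * = accepting)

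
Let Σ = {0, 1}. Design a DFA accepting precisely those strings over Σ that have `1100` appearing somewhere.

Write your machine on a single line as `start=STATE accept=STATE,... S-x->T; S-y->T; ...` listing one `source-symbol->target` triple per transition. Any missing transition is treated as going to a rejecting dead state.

start=s0; accept=s4; s0-0->s0; s0-1->s1; s1-0->s0; s1-1->s2; s2-0->s3; s2-1->s2; s3-0->s4; s3-1->s1; s4-0->s4; s4-1->s4

States s0..s3 record the length of the longest prefix of `1100` that matches the current input suffix. Reaching s4 means `1100` has been seen, and we stay there forever. Accept from s4.
        0   1  
>  s0   s0  s1 
   s1   s0  s2 
   s2   s3  s2 
   s3   s4  s1 
 * s4   s4  s4 
(> = start, * = accepting)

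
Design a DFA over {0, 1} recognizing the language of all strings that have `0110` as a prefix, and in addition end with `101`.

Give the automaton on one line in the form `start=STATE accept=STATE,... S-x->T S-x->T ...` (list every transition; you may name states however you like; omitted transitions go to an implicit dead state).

Handle the two conditions separately and then intersect. One (6 states) tracks whether the input so far still matches the prefix `0110`; the other (4 states) tracks how much of the suffix `101` has currently been matched. Each combined state is a pair, one component from each; accept when both components accept. After merging equivalent states the machine shrinks.
With 9 states:
        0   1  
>  q0   q1  q2 
   q1   q2  q3 
   q2   q2  q2 
   q3   q2  q4 
   q4   q5  q2 
   q5   q6  q7 
   q6   q6  q8 
 * q7   q5  q8 
   q8   q5  q8 
(> = start, * = accepting)

start=q0 accept=q7 q0-0->q1 q0-1->q2 q1-0->q2 q1-1->q3 q2-0->q2 q2-1->q2 q3-0->q2 q3-1->q4 q4-0->q5 q4-1->q2 q5-0->q6 q5-1->q7 q6-0->q6 q6-1->q8 q7-0->q5 q7-1->q8 q8-0->q5 q8-1->q8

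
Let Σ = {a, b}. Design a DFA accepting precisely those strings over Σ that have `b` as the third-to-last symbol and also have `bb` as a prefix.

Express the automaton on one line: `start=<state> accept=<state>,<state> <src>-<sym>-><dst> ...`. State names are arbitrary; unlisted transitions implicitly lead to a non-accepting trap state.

start=q0 accept=q13,q14,q17,q18 q0-a->q1 q0-b->q2 q1-a->q3 q1-b->q4 q2-a->q5 q2-b->q6 q3-a->q7 q3-b->q8 q4-a->q9 q4-b->q10 q5-a->q11 q5-b->q12 q6-a->q13 q6-b->q14 q7-a->q7 q7-b->q8 q8-a->q9 q8-b->q10 q9-a->q11 q9-b->q12 q10-a->q15 q10-b->q16 q11-a->q7 q11-b->q8 q12-a->q9 q12-b->q10 q13-a->q17 q13-b->q18 q14-a->q13 q14-b->q14 q15-a->q11 q15-b->q12 q16-a->q15 q16-b->q16 q17-a->q19 q17-b->q20 q18-a->q21 q18-b->q22 q19-a->q19 q19-b->q20 q20-a->q21 q20-b->q22 q21-a->q17 q21-b->q18 q22-a->q13 q22-b->q14

Build one automaton per condition and run them in lockstep. The first has 15 states tracking the last 3 symbols read; the second has 4 states tracking whether the input so far still matches the prefix `bb`. A product state is a pair (one from each), accepting exactly when both do.
With 23 states:
          a    b  
>  q0     q1   q2 
   q1     q3   q4 
   q2     q5   q6 
   q3     q7   q8 
   q4     q9  q10 
   q5    q11  q12 
   q6    q13  q14 
   q7     q7   q8 
   q8     q9  q10 
   q9    q11  q12 
   q10   q15  q16 
   q11    q7   q8 
   q12    q9  q10 
 * q13   q17  q18 
 * q14   q13  q14 
   q15   q11  q12 
   q16   q15  q16 
 * q17   q19  q20 
 * q18   q21  q22 
   q19   q19  q20 
   q20   q21  q22 
   q21   q17  q18 
   q22   q13  q14 
(> = start, * = accepting)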